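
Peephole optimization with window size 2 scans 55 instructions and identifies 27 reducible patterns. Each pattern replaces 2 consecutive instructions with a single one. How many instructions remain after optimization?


Each match removes 1 instructions.
Total removed = 27 * 1 = 27
Remaining = 55 - 27 = 28

28


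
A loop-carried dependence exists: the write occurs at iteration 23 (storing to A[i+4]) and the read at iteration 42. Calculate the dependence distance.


Distance = read iteration - write iteration
= 42 - 23 = 19

19


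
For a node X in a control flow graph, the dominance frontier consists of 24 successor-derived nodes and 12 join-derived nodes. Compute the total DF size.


DF(X) = direct successor contributions + join point contributions
= 24 + 12 = 36

36


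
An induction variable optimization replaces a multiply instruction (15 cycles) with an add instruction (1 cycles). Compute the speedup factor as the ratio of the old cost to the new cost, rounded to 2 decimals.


Ratio = mult_cost / add_cost = 15 / 1 = 15.0

15.0


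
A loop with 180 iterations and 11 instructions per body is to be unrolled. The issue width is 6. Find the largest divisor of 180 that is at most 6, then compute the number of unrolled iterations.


Largest divisor of 180 <= 6 is 6
New iterations = 180 / 6 = 30

30


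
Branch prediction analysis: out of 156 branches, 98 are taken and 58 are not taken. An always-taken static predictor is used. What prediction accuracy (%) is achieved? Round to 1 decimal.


Predictor: always-taken
Correct predictions = 98
Accuracy = 98 / 156 * 100 = 62.8%

62.8


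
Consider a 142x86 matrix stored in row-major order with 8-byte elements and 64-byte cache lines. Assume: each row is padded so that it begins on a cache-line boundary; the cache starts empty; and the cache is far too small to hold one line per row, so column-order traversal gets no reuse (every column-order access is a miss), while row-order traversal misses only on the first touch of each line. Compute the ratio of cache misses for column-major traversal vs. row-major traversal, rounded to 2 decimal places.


Each row occupies 86 * 8 = 688 bytes and starts on a line boundary, so it spans ceil(688 / 64) = 11 cache lines.
Row-major traversal misses (one per line touched): 142 * ceil(86 * 8 / 64) = 1562
Column-major traversal misses (no reuse, every access misses): 142 * 86 = 12212
Ratio = 12212 / 1562 = 7.82

7.82


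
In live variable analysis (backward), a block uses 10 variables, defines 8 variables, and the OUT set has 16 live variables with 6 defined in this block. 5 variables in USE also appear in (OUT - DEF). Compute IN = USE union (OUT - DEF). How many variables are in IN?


OUT - DEF: 16 - 6 = 10
|IN| = |USE| + |OUT - DEF| - |USE ∩ (OUT - DEF)| = 10 + 10 - 5 = 15

15


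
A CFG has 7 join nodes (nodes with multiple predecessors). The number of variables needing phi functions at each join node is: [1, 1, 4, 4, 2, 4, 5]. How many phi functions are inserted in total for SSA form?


Total phi functions = sum of phi functions at each join node
= 1 + 1 + 4 + 4 + 2 + 4 + 5 = 21

21


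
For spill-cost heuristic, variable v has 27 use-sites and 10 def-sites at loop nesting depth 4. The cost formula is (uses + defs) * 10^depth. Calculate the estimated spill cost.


uses + defs = 27 + 10 = 37
10^4 = 10000
Spill cost = 37 * 10000 = 370000

370000


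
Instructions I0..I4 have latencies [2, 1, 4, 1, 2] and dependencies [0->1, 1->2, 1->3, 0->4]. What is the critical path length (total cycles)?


Compute longest path through dependency graph: dist(Ik) = max over predecessors of dist + latency(Ik).
dist(I0) = latency 2 = 2
dist(I1) = dist(I0) + 1 = 2 + 1 = 3
dist(I2) = dist(I1) + 4 = 3 + 4 = 7
dist(I3) = dist(I1) + 1 = 3 + 1 = 4
dist(I4) = dist(I0) + 2 = 2 + 2 = 4
Critical path = max dist = 7

7


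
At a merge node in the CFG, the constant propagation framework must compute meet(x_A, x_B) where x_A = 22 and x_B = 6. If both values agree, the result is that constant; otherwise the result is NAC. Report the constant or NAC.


Meet operation: if both paths give the same constant, result is that constant; if they differ, result is NAC (not-a-constant).
Path A: 22, Path B: 6 -> differ
Result: not-a-constant -> NAC

NAC


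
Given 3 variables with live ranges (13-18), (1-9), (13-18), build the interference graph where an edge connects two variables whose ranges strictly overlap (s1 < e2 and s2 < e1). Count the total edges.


Check all pairs for overlapping intervals.
Two intervals (s1,e1) and (s2,e2) overlap if s1 < e2 and s2 < e1.
v0 (13-18) vs v1..v2: overlaps v2 -> 1
v1 (1-9) vs v2: overlaps none -> 0
Total overlapping pairs = 1 + 0 = 1

1


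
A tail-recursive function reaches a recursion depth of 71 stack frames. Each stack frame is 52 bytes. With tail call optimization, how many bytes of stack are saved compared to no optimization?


Without TCO: 71 * 52 = 3692 bytes
With TCO: reuse 1 frame = 52 bytes
Savings = 3692 - 52 = 3640

3640


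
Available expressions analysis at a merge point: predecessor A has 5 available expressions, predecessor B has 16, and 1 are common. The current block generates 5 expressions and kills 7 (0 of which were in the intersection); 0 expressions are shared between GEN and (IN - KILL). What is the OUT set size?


IN = intersection of predecessors = 1
IN - KILL = 1 - 0 = 1
|OUT| = |GEN| + |IN - KILL| - |GEN ∩ (IN - KILL)| = 5 + 1 - 0 = 6

6


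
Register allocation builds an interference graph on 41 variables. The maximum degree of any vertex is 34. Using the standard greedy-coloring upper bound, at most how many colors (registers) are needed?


Greedy coloring never needs more than (max_degree + 1) colors: when coloring a vertex, at most max_degree neighbors are already colored.
Upper bound = 34 + 1 = 35

35


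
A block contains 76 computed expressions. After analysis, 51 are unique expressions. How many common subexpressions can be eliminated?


CSE count = total expressions - unique expressions
= 76 - 51 = 25

25


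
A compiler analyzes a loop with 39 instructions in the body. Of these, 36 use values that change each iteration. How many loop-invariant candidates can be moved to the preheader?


Invariant candidates = total - loop-dependent
= 39 - 36 = 3

3


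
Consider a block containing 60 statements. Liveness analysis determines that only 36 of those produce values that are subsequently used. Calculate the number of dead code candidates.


Dead code = total statements - live definitions
= 60 - 36 = 24

24


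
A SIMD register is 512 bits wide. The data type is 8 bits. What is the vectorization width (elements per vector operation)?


Width = SIMD bits / data type bits
= 512 / 8 = 64

64


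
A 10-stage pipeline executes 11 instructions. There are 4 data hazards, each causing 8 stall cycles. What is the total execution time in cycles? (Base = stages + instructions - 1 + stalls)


Base cycles = 10 + 11 - 1 = 20
Total stalls = 4 * 8 = 32
Total = 20 + 32 = 52

52


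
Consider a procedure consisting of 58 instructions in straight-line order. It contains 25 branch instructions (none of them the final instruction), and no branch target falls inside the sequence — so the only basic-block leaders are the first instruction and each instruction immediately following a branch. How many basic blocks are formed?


With no in-sequence branch targets, the leaders are the first instruction plus the instruction after each branch.
Number of basic blocks = branches + 1
= 25 + 1 = 26

26


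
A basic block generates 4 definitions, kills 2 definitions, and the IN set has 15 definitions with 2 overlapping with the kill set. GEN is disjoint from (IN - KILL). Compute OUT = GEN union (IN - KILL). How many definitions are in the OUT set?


IN - KILL: 15 - 2 = 13 surviving definitions
OUT = GEN + surviving = 4 + 13 = 17

17


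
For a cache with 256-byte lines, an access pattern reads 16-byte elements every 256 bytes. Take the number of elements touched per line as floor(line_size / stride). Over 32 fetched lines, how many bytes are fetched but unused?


Elements per line = floor(256 / 256) = 1
Bytes used per line = 1 * 16 = 16
Wasted per line = 256 - 16 = 240
Total wasted = 240 * 32 = 7680

7680


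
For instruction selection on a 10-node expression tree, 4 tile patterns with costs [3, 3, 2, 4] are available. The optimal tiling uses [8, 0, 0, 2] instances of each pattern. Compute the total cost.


Total cost = sum(count_i * cost_i)
= 8*3 + 0*3 + 0*2 + 2*4
= 32

32


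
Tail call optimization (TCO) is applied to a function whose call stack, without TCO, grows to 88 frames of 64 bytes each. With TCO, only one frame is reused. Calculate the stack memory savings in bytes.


Without TCO: 88 * 64 = 5632 bytes
With TCO: reuse 1 frame = 64 bytes
Savings = 5632 - 64 = 5568

5568


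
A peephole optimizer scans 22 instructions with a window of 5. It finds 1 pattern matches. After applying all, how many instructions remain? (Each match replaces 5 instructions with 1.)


Each match removes 4 instructions.
Total removed = 1 * 4 = 4
Remaining = 22 - 4 = 18

18


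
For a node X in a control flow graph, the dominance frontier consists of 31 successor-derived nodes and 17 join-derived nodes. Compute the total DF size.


DF(X) = direct successor contributions + join point contributions
= 31 + 17 = 48

48


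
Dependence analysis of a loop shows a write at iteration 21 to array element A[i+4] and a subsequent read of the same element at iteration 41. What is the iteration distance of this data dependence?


Distance = read iteration - write iteration
= 41 - 21 = 20

20


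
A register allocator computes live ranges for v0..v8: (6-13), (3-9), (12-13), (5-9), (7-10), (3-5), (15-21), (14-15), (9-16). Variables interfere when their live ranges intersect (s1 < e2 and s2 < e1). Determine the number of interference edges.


Check all pairs for overlapping intervals.
Two intervals (s1,e1) and (s2,e2) overlap if s1 < e2 and s2 < e1.
v0 (6-13) vs v1..v8: overlaps v1, v2, v3, v4, v8 -> 5
v1 (3-9) vs v2..v8: overlaps v3, v4, v5 -> 3
v2 (12-13) vs v3..v8: overlaps v8 -> 1
v3 (5-9) vs v4..v8: overlaps v4 -> 1
v4 (7-10) vs v5..v8: overlaps v8 -> 1
v5 (3-5) vs v6..v8: overlaps none -> 0
v6 (15-21) vs v7..v8: overlaps v8 -> 1
v7 (14-15) vs v8: overlaps v8 -> 1
Total overlapping pairs = 5 + 3 + 1 + 1 + 1 + 0 + 1 + 1 = 13

13


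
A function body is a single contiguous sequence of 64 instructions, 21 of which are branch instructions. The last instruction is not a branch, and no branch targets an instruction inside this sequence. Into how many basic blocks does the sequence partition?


With no in-sequence branch targets, the leaders are the first instruction plus the instruction after each branch.
Number of basic blocks = branches + 1
= 21 + 1 = 22

22


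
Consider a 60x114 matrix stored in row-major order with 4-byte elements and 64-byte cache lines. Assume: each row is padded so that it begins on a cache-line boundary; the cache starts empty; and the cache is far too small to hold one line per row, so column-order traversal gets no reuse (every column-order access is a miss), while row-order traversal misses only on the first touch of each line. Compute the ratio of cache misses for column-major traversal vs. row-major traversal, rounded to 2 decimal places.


Each row occupies 114 * 4 = 456 bytes and starts on a line boundary, so it spans ceil(456 / 64) = 8 cache lines.
Row-major traversal misses (one per line touched): 60 * ceil(114 * 4 / 64) = 480
Column-major traversal misses (no reuse, every access misses): 60 * 114 = 6840
Ratio = 6840 / 480 = 14.25

14.25


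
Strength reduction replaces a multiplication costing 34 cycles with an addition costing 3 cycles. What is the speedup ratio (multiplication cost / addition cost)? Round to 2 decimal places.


Ratio = mult_cost / add_cost = 34 / 3 = 11.33

11.33


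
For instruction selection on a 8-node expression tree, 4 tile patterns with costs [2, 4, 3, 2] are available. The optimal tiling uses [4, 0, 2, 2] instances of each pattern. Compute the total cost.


Total cost = sum(count_i * cost_i)
= 4*2 + 0*4 + 2*3 + 2*2
= 18

18


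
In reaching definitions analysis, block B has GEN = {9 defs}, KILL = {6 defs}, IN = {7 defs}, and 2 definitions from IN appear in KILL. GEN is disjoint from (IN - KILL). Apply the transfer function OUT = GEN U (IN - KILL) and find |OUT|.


IN - KILL: 7 - 2 = 5 surviving definitions
OUT = GEN + surviving = 9 + 5 = 14

14


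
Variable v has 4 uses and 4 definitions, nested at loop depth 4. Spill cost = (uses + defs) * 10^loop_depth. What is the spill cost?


uses + defs = 4 + 4 = 8
10^4 = 10000
Spill cost = 8 * 10000 = 80000

80000


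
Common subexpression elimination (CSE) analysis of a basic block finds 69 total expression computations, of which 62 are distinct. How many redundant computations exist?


CSE count = total expressions - unique expressions
= 69 - 62 = 7

7


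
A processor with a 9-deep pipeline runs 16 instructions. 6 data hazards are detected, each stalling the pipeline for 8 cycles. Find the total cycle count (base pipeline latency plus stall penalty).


Base cycles = 9 + 16 - 1 = 24
Total stalls = 6 * 8 = 48
Total = 24 + 48 = 72

72


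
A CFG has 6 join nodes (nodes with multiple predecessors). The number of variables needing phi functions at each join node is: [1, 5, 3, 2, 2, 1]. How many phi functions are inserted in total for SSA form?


Total phi functions = sum of phi functions at each join node
= 1 + 5 + 3 + 2 + 2 + 1 = 14

14


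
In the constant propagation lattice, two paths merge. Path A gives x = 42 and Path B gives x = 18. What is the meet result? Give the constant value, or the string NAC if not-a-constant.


Meet operation: if both paths give the same constant, result is that constant; if they differ, result is NAC (not-a-constant).
Path A: 42, Path B: 18 -> differ
Result: not-a-constant -> NAC

NAC


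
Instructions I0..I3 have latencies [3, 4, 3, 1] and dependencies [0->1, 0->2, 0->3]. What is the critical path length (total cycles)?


Compute longest path through dependency graph: dist(Ik) = max over predecessors of dist + latency(Ik).
dist(I0) = latency 3 = 3
dist(I1) = dist(I0) + 4 = 3 + 4 = 7
dist(I2) = dist(I0) + 3 = 3 + 3 = 6
dist(I3) = dist(I0) + 1 = 3 + 1 = 4
Critical path = max dist = 7

7


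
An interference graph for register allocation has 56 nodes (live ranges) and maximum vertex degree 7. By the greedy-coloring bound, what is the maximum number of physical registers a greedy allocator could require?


Greedy coloring never needs more than (max_degree + 1) colors: when coloring a vertex, at most max_degree neighbors are already colored.
Upper bound = 7 + 1 = 8

8


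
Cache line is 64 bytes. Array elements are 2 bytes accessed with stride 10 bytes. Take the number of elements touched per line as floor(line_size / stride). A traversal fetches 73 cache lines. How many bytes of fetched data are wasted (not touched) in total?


Elements per line = floor(64 / 10) = 6
Bytes used per line = 6 * 2 = 12
Wasted per line = 64 - 12 = 52
Total wasted = 52 * 73 = 3796

3796


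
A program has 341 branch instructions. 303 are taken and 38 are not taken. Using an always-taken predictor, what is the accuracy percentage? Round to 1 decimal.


Predictor: always-taken
Correct predictions = 303
Accuracy = 303 / 341 * 100 = 88.9%

88.9


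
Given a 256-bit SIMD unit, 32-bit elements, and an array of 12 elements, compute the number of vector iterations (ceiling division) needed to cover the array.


Width = 256 / 32 = 8 elements per vector op
Iterations = ceil(12 / 8) = 2

2


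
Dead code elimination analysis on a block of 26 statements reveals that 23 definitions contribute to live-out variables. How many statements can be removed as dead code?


Dead code = total statements - live definitions
= 26 - 23 = 3

3


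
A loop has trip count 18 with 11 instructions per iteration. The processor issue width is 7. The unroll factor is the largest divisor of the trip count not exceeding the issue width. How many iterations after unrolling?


Largest divisor of 18 <= 7 is 6
New iterations = 18 / 6 = 3

3


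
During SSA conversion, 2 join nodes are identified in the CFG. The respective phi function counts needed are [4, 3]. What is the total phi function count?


Total phi functions = sum of phi functions at each join node
= 4 + 3 = 7

7


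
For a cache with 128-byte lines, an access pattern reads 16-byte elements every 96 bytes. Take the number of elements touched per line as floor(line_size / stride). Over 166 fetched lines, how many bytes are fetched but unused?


Elements per line = floor(128 / 96) = 1
Bytes used per line = 1 * 16 = 16
Wasted per line = 128 - 16 = 112
Total wasted = 112 * 166 = 18592

18592


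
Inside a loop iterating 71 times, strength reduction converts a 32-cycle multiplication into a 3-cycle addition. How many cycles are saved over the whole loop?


Per-iteration saving = 32 - 3 = 29
Total saved = 71 * 29 = 2059

2059


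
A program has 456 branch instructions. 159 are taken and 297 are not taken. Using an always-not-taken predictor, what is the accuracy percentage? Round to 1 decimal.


Predictor: always-not-taken
Correct predictions = 297
Accuracy = 297 / 456 * 100 = 65.1%

65.1


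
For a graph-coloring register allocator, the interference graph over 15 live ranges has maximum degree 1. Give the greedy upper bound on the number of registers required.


Greedy coloring never needs more than (max_degree + 1) colors: when coloring a vertex, at most max_degree neighbors are already colored.
Upper bound = 1 + 1 = 2

2


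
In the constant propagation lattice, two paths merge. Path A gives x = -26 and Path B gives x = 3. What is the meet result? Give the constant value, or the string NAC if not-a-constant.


Meet operation: if both paths give the same constant, result is that constant; if they differ, result is NAC (not-a-constant).
Path A: -26, Path B: 3 -> differ
Result: not-a-constant -> NAC

NAC


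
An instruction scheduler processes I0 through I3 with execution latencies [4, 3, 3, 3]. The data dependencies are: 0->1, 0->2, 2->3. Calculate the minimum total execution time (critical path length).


Compute longest path through dependency graph: dist(Ik) = max over predecessors of dist + latency(Ik).
dist(I0) = latency 4 = 4
dist(I1) = dist(I0) + 3 = 4 + 3 = 7
dist(I2) = dist(I0) + 3 = 4 + 3 = 7
dist(I3) = dist(I2) + 3 = 7 + 3 = 10
Critical path = max dist = 10

10


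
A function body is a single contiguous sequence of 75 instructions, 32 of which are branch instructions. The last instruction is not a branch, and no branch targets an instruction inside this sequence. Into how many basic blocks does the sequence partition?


With no in-sequence branch targets, the leaders are the first instruction plus the instruction after each branch.
Number of basic blocks = branches + 1
= 32 + 1 = 33

33


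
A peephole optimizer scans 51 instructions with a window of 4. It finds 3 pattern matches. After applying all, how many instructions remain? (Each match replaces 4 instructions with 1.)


Each match removes 3 instructions.
Total removed = 3 * 3 = 9
Remaining = 51 - 9 = 42

42


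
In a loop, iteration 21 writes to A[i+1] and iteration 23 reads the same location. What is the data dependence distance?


Distance = read iteration - write iteration
= 23 - 21 = 2

2


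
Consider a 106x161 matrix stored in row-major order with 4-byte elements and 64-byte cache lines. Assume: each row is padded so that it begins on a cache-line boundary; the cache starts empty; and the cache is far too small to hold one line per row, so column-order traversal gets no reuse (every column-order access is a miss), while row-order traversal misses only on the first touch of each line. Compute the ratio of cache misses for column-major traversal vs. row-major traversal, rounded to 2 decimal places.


Each row occupies 161 * 4 = 644 bytes and starts on a line boundary, so it spans ceil(644 / 64) = 11 cache lines.
Row-major traversal misses (one per line touched): 106 * ceil(161 * 4 / 64) = 1166
Column-major traversal misses (no reuse, every access misses): 106 * 161 = 17066
Ratio = 17066 / 1166 = 14.64

14.64


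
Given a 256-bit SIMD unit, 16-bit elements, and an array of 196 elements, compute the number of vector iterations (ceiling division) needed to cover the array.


Width = 256 / 16 = 16 elements per vector op
Iterations = ceil(196 / 16) = 13

13


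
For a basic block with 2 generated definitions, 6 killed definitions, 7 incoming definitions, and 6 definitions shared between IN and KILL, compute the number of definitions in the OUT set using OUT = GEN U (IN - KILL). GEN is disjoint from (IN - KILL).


IN - KILL: 7 - 6 = 1 surviving definitions
OUT = GEN + surviving = 2 + 1 = 3

3


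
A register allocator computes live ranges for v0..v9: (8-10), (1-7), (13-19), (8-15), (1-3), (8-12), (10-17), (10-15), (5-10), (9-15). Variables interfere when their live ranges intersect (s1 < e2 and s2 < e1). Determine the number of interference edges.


Check all pairs for overlapping intervals.
Two intervals (s1,e1) and (s2,e2) overlap if s1 < e2 and s2 < e1.
v0 (8-10) vs v1..v9: overlaps v3, v5, v8, v9 -> 4
v1 (1-7) vs v2..v9: overlaps v4, v8 -> 2
v2 (13-19) vs v3..v9: overlaps v3, v6, v7, v9 -> 4
v3 (8-15) vs v4..v9: overlaps v5, v6, v7, v8, v9 -> 5
v4 (1-3) vs v5..v9: overlaps none -> 0
v5 (8-12) vs v6..v9: overlaps v6, v7, v8, v9 -> 4
v6 (10-17) vs v7..v9: overlaps v7, v9 -> 2
v7 (10-15) vs v8..v9: overlaps v9 -> 1
v8 (5-10) vs v9: overlaps v9 -> 1
Total overlapping pairs = 4 + 2 + 4 + 5 + 0 + 4 + 2 + 1 + 1 = 23

23


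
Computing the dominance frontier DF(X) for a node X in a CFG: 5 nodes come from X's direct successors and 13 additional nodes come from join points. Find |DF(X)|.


DF(X) = direct successor contributions + join point contributions
= 5 + 13 = 18

18


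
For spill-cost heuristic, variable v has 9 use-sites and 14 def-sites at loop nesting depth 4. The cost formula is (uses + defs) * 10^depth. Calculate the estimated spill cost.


uses + defs = 9 + 14 = 23
10^4 = 10000
Spill cost = 23 * 10000 = 230000

230000


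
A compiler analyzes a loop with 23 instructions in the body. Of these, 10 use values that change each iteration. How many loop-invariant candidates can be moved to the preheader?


Invariant candidates = total - loop-dependent
= 23 - 10 = 13

13


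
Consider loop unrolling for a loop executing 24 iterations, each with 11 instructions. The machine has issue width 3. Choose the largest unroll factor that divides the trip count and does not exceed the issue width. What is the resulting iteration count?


Largest divisor of 24 <= 3 is 3
New iterations = 24 / 3 = 8

8


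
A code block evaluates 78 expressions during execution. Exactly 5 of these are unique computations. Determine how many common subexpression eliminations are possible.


CSE count = total expressions - unique expressions
= 78 - 5 = 73

73


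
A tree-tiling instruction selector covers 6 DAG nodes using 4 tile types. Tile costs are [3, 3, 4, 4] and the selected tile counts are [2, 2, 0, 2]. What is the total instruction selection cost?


Total cost = sum(count_i * cost_i)
= 2*3 + 2*3 + 0*4 + 2*4
= 20

20


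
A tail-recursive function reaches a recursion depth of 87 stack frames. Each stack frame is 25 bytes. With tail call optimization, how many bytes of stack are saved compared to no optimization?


Without TCO: 87 * 25 = 2175 bytes
With TCO: reuse 1 frame = 25 bytes
Savings = 2175 - 25 = 2150

2150


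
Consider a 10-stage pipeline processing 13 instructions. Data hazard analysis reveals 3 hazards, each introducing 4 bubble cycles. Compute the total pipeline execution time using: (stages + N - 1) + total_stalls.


Base cycles = 10 + 13 - 1 = 22
Total stalls = 3 * 4 = 12
Total = 22 + 12 = 34

34


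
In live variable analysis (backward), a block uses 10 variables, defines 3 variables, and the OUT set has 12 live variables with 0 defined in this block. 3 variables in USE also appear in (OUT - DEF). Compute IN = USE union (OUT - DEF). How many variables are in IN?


OUT - DEF: 12 - 0 = 12
|IN| = |USE| + |OUT - DEF| - |USE ∩ (OUT - DEF)| = 10 + 12 - 3 = 19

19


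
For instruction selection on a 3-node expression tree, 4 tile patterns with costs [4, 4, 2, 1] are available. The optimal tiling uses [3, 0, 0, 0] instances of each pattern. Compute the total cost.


Total cost = sum(count_i * cost_i)
= 3*4 + 0*4 + 0*2 + 0*1
= 12

12


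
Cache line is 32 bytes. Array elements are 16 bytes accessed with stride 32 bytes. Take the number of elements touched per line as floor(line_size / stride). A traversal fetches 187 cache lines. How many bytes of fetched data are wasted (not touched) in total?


Elements per line = floor(32 / 32) = 1
Bytes used per line = 1 * 16 = 16
Wasted per line = 32 - 16 = 16
Total wasted = 16 * 187 = 2992

2992


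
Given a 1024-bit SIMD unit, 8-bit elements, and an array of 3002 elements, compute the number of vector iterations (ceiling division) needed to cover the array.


Width = 1024 / 8 = 128 elements per vector op
Iterations = ceil(3002 / 128) = 24

24


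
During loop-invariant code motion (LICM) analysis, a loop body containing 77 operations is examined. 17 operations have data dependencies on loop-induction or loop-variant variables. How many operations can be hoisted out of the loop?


Invariant candidates = total - loop-dependent
= 77 - 17 = 60

60


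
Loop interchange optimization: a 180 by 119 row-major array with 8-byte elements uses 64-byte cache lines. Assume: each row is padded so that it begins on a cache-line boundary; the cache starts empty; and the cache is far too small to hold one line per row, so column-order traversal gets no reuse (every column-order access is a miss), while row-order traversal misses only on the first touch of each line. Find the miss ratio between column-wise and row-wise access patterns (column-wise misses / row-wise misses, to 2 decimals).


Each row occupies 119 * 8 = 952 bytes and starts on a line boundary, so it spans ceil(952 / 64) = 15 cache lines.
Row-major traversal misses (one per line touched): 180 * ceil(119 * 8 / 64) = 2700
Column-major traversal misses (no reuse, every access misses): 180 * 119 = 21420
Ratio = 21420 / 2700 = 7.93

7.93


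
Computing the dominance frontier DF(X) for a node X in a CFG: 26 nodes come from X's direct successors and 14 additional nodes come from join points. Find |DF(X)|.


DF(X) = direct successor contributions + join point contributions
= 26 + 14 = 40

40


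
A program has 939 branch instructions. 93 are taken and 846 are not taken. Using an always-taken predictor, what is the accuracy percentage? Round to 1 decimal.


Predictor: always-taken
Correct predictions = 93
Accuracy = 93 / 939 * 100 = 9.9%

9.9


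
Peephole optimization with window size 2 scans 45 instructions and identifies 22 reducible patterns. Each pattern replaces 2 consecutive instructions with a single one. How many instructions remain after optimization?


Each match removes 1 instructions.
Total removed = 22 * 1 = 22
Remaining = 45 - 22 = 23

23


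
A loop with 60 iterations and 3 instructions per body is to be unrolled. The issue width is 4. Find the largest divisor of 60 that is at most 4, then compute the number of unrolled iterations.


Largest divisor of 60 <= 4 is 4
New iterations = 60 / 4 = 15

15


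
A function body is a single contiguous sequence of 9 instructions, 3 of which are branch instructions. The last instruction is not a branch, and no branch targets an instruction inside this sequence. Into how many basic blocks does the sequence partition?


With no in-sequence branch targets, the leaders are the first instruction plus the instruction after each branch.
Number of basic blocks = branches + 1
= 3 + 1 = 4

4


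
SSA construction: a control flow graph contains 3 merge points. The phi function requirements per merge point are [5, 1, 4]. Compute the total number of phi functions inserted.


Total phi functions = sum of phi functions at each join node
= 5 + 1 + 4 = 10

10


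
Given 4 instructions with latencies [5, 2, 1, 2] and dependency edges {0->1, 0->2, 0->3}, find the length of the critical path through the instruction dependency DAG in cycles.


Compute longest path through dependency graph: dist(Ik) = max over predecessors of dist + latency(Ik).
dist(I0) = latency 5 = 5
dist(I1) = dist(I0) + 2 = 5 + 2 = 7
dist(I2) = dist(I0) + 1 = 5 + 1 = 6
dist(I3) = dist(I0) + 2 = 5 + 2 = 7
Critical path = max dist = 7

7


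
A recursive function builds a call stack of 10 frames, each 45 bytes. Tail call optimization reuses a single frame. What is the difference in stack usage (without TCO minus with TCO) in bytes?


Without TCO: 10 * 45 = 450 bytes
With TCO: reuse 1 frame = 45 bytes
Savings = 450 - 45 = 405

405


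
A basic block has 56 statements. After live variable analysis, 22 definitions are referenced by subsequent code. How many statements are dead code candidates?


Dead code = total statements - live definitions
= 56 - 22 = 34

34


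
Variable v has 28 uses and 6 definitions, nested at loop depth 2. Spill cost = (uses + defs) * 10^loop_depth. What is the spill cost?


uses + defs = 28 + 6 = 34
10^2 = 100
Spill cost = 34 * 100 = 3400

3400


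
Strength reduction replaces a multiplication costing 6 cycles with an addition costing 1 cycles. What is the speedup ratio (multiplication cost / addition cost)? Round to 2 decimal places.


Ratio = mult_cost / add_cost = 6 / 1 = 6.0

6.0


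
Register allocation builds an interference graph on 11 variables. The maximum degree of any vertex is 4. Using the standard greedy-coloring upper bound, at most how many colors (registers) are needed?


Greedy coloring never needs more than (max_degree + 1) colors: when coloring a vertex, at most max_degree neighbors are already colored.
Upper bound = 4 + 1 = 5

5


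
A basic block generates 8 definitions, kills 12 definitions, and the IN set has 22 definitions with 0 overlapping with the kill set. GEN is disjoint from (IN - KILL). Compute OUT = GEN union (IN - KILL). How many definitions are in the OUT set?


IN - KILL: 22 - 0 = 22 surviving definitions
OUT = GEN + surviving = 8 + 22 = 30

30


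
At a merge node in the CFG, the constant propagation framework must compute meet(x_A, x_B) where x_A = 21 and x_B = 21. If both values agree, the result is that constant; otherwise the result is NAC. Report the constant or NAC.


Meet operation: if both paths give the same constant, result is that constant; if they differ, result is NAC (not-a-constant).
Path A: 21, Path B: 21 -> equal
Result: constant -> 21

21


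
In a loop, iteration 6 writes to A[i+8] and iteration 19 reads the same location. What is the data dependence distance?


Distance = read iteration - write iteration
= 19 - 6 = 13

13


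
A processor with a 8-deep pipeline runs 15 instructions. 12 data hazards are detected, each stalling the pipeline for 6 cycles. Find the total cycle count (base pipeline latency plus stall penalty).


Base cycles = 8 + 15 - 1 = 22
Total stalls = 12 * 6 = 72
Total = 22 + 72 = 94

94


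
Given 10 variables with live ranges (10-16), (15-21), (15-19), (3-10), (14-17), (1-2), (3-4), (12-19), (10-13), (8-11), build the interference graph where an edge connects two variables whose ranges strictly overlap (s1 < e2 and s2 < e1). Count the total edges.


Check all pairs for overlapping intervals.
Two intervals (s1,e1) and (s2,e2) overlap if s1 < e2 and s2 < e1.
v0 (10-16) vs v1..v9: overlaps v1, v2, v4, v7, v8, v9 -> 6
v1 (15-21) vs v2..v9: overlaps v2, v4, v7 -> 3
v2 (15-19) vs v3..v9: overlaps v4, v7 -> 2
v3 (3-10) vs v4..v9: overlaps v6, v9 -> 2
v4 (14-17) vs v5..v9: overlaps v7 -> 1
v5 (1-2) vs v6..v9: overlaps none -> 0
v6 (3-4) vs v7..v9: overlaps none -> 0
v7 (12-19) vs v8..v9: overlaps v8 -> 1
v8 (10-13) vs v9: overlaps v9 -> 1
Total overlapping pairs = 6 + 3 + 2 + 2 + 1 + 0 + 0 + 1 + 1 = 16

16


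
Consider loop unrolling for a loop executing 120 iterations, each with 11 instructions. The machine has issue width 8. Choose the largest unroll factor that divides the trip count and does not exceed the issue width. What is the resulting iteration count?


Largest divisor of 120 <= 8 is 8
New iterations = 120 / 8 = 15

15


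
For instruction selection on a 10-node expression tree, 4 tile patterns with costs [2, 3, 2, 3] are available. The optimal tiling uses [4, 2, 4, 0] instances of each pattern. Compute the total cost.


Total cost = sum(count_i * cost_i)
= 4*2 + 2*3 + 4*2 + 0*3
= 22

22


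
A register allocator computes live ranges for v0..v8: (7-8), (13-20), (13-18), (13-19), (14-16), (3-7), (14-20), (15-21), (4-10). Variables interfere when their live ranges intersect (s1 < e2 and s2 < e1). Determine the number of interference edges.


Check all pairs for overlapping intervals.
Two intervals (s1,e1) and (s2,e2) overlap if s1 < e2 and s2 < e1.
v0 (7-8) vs v1..v8: overlaps v8 -> 1
v1 (13-20) vs v2..v8: overlaps v2, v3, v4, v6, v7 -> 5
v2 (13-18) vs v3..v8: overlaps v3, v4, v6, v7 -> 4
v3 (13-19) vs v4..v8: overlaps v4, v6, v7 -> 3
v4 (14-16) vs v5..v8: overlaps v6, v7 -> 2
v5 (3-7) vs v6..v8: overlaps v8 -> 1
v6 (14-20) vs v7..v8: overlaps v7 -> 1
v7 (15-21) vs v8: overlaps none -> 0
Total overlapping pairs = 1 + 5 + 4 + 3 + 2 + 1 + 1 + 0 = 17

17


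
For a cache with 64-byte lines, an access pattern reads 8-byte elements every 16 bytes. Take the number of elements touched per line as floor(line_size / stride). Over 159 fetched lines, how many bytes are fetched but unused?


Elements per line = floor(64 / 16) = 4
Bytes used per line = 4 * 8 = 32
Wasted per line = 64 - 32 = 32
Total wasted = 32 * 159 = 5088

5088


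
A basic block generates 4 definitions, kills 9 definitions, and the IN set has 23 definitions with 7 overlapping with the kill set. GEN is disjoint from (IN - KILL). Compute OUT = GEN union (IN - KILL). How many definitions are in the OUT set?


IN - KILL: 23 - 7 = 16 surviving definitions
OUT = GEN + surviving = 4 + 16 = 20

20


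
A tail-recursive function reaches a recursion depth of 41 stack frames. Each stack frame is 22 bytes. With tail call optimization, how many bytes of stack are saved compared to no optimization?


Without TCO: 41 * 22 = 902 bytes
With TCO: reuse 1 frame = 22 bytes
Savings = 902 - 22 = 880

880


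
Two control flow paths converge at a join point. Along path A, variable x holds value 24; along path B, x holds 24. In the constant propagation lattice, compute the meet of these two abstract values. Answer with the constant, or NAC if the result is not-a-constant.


Meet operation: if both paths give the same constant, result is that constant; if they differ, result is NAC (not-a-constant).
Path A: 24, Path B: 24 -> equal
Result: constant -> 24

24


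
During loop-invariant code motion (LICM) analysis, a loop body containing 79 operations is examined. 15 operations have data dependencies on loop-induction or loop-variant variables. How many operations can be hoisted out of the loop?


Invariant candidates = total - loop-dependent
= 79 - 15 = 64

64


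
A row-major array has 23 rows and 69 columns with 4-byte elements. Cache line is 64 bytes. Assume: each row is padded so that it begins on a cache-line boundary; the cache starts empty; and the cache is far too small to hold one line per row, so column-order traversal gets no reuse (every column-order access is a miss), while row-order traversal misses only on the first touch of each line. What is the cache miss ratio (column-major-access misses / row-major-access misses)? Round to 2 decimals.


Each row occupies 69 * 4 = 276 bytes and starts on a line boundary, so it spans ceil(276 / 64) = 5 cache lines.
Row-major traversal misses (one per line touched): 23 * ceil(69 * 4 / 64) = 115
Column-major traversal misses (no reuse, every access misses): 23 * 69 = 1587
Ratio = 1587 / 115 = 13.8

13.8


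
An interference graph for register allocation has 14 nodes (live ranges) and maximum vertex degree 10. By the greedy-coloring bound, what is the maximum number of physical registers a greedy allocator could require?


Greedy coloring never needs more than (max_degree + 1) colors: when coloring a vertex, at most max_degree neighbors are already colored.
Upper bound = 10 + 1 = 11

11


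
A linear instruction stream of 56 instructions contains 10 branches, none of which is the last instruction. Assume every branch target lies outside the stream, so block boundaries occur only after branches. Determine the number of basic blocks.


With no in-sequence branch targets, the leaders are the first instruction plus the instruction after each branch.
Number of basic blocks = branches + 1
= 10 + 1 = 11

11


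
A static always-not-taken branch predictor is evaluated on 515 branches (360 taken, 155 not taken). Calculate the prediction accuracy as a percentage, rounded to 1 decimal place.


Predictor: always-not-taken
Correct predictions = 155
Accuracy = 155 / 515 * 100 = 30.1%

30.1


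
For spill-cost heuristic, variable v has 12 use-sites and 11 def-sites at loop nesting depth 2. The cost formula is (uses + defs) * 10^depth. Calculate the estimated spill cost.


uses + defs = 12 + 11 = 23
10^2 = 100
Spill cost = 23 * 100 = 2300

2300


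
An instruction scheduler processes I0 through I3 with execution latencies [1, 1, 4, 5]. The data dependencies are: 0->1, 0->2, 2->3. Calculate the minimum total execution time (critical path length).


Compute longest path through dependency graph: dist(Ik) = max over predecessors of dist + latency(Ik).
dist(I0) = latency 1 = 1
dist(I1) = dist(I0) + 1 = 1 + 1 = 2
dist(I2) = dist(I0) + 4 = 1 + 4 = 5
dist(I3) = dist(I2) + 5 = 5 + 5 = 10
Critical path = max dist = 10

10


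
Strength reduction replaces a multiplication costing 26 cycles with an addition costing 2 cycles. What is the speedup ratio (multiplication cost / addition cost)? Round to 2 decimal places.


Ratio = mult_cost / add_cost = 26 / 2 = 13.0

13.0


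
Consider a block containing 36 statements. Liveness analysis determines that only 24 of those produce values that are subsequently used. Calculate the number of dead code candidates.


Dead code = total statements - live definitions
= 36 - 24 = 12

12


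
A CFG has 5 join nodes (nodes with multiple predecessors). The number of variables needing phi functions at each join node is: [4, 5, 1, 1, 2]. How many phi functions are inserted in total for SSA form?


Total phi functions = sum of phi functions at each join node
= 4 + 5 + 1 + 1 + 2 = 13

13


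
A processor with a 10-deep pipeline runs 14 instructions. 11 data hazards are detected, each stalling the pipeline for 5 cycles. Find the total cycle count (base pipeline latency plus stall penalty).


Base cycles = 10 + 14 - 1 = 23
Total stalls = 11 * 5 = 55
Total = 23 + 55 = 78

78


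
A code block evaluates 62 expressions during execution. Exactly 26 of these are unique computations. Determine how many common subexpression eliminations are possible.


CSE count = total expressions - unique expressions
= 62 - 26 = 36

36


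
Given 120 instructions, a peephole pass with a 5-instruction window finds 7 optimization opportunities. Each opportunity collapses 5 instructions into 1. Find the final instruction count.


Each match removes 4 instructions.
Total removed = 7 * 4 = 28
Remaining = 120 - 28 = 92

92


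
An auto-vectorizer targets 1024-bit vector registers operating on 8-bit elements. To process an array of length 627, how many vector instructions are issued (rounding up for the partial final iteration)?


Width = 1024 / 8 = 128 elements per vector op
Iterations = ceil(627 / 128) = 5

5
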